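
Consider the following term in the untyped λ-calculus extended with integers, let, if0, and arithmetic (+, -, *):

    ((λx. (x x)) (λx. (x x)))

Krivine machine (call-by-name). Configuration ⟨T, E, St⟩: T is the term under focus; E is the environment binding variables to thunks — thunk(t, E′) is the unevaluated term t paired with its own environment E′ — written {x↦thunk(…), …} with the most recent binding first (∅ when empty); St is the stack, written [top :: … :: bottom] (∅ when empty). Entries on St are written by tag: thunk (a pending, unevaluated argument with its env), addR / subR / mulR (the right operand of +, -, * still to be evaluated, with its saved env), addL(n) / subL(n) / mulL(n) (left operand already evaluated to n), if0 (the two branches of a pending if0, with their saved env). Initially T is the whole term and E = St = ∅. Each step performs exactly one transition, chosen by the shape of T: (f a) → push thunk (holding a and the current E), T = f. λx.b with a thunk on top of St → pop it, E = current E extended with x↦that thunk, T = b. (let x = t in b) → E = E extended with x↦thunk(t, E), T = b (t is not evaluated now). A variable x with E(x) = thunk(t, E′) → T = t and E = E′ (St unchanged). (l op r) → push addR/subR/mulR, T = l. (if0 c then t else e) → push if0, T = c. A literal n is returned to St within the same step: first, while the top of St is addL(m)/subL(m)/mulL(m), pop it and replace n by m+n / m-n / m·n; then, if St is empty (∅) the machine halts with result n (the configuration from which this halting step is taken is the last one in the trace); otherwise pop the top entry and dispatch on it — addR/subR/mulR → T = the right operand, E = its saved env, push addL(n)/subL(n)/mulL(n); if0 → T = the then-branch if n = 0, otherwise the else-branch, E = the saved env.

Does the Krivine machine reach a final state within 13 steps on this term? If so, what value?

Answer: DIVERGES (no final state within 13 steps)

Machine steps:
0. ⟨T=((λx. (x x)) (λx. (x x))); E=∅; St=∅⟩
1. ⟨T=(λx. (x x)); E=∅; St=[thunk]⟩
2. ⟨T=(x x); E={x↦thunk((λx. (x x)), ∅)}; St=∅⟩
3. ⟨T=x; E={x↦thunk((λx. (x x)), ∅)}; St=[thunk]⟩
4. ⟨T=(λx. (x x)); E=∅; St=[thunk]⟩
5. ⟨T=(x x); E={x↦thunk(x, {x↦thunk((λx. (x x)), ∅)})}; St=∅⟩
6. ⟨T=x; E={x↦thunk(x, {x↦thunk((λx. (x x)), ∅)})}; St=[thunk]⟩
7. ⟨T=x; E={x↦thunk((λx. (x x)), ∅)}; St=[thunk]⟩
8. ⟨T=(λx. (x x)); E=∅; St=[thunk]⟩
9. ⟨T=(x x); E={x↦thunk(x, {x↦thunk(x, {x↦thunk((λx. (x x)), ∅)})})}; St=∅⟩
10. ⟨T=x; E={x↦thunk(x, {x↦thunk(x, {x↦thunk((λx. (x x)), ∅)})})}; St=[thunk]⟩
11. ⟨T=x; E={x↦thunk(x, {x↦thunk((λx. (x x)), ∅)})}; St=[thunk]⟩
12. ⟨T=x; E={x↦thunk((λx. (x x)), ∅)}; St=[thunk]⟩
13. ⟨T=(λx. (x x)); E=∅; St=[thunk]⟩
→ 13 transitions taken and the configuration is still not final: no result within 13 steps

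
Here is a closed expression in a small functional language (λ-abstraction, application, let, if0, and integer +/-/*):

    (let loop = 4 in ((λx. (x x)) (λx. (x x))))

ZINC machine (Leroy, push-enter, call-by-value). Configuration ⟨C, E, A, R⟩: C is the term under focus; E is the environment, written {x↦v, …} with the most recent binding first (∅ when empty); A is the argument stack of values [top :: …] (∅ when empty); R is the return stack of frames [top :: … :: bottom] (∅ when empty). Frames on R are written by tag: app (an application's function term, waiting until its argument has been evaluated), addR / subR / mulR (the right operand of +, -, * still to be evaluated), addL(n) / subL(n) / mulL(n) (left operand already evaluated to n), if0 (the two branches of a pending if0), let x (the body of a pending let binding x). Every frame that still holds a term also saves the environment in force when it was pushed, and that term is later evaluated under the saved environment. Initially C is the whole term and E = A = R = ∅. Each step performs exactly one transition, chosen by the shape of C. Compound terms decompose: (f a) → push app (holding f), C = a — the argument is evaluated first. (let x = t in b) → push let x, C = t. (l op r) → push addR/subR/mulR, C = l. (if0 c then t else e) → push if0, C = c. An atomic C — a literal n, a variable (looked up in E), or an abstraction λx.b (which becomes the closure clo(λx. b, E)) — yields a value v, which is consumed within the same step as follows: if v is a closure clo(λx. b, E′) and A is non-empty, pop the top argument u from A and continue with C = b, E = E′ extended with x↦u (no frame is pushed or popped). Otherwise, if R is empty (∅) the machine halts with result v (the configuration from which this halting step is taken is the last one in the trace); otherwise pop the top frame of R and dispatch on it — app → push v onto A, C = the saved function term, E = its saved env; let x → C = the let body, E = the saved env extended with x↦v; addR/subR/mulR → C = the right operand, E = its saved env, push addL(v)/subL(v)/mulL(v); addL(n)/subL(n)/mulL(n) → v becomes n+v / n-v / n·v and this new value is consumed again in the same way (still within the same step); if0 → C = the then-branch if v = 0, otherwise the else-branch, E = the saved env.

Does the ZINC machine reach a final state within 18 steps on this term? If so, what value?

Answer: DIVERGES (no final state within 18 steps)

Machine steps:
0. ⟨C=(let loop = 4 in ((λx. (x x)) (λx. (x x)))); E=∅; A=∅; R=∅⟩
1. ⟨C=4; E=∅; A=∅; R=[let loop]⟩
2. ⟨C=((λx. (x x)) (λx. (x x))); E={loop↦4}; A=∅; R=∅⟩
3. ⟨C=(λx. (x x)); E={loop↦4}; A=∅; R=[app]⟩
4. ⟨C=(λx. (x x)); E={loop↦4}; A=[clo(λx. (x x), {loop↦4})]; R=∅⟩
5. ⟨C=(x x); E={x↦clo(λx. (x x), {loop↦4}), loop↦4}; A=∅; R=∅⟩
6. ⟨C=x; E={x↦clo(λx. (x x), {loop↦4}), loop↦4}; A=∅; R=[app]⟩
7. ⟨C=x; E={x↦clo(λx. (x x), {loop↦4}), loop↦4}; A=[clo(λx. (x x), {loop↦4})]; R=∅⟩
… configuration repeats with period 3 (steps 5–7 recur indefinitely) …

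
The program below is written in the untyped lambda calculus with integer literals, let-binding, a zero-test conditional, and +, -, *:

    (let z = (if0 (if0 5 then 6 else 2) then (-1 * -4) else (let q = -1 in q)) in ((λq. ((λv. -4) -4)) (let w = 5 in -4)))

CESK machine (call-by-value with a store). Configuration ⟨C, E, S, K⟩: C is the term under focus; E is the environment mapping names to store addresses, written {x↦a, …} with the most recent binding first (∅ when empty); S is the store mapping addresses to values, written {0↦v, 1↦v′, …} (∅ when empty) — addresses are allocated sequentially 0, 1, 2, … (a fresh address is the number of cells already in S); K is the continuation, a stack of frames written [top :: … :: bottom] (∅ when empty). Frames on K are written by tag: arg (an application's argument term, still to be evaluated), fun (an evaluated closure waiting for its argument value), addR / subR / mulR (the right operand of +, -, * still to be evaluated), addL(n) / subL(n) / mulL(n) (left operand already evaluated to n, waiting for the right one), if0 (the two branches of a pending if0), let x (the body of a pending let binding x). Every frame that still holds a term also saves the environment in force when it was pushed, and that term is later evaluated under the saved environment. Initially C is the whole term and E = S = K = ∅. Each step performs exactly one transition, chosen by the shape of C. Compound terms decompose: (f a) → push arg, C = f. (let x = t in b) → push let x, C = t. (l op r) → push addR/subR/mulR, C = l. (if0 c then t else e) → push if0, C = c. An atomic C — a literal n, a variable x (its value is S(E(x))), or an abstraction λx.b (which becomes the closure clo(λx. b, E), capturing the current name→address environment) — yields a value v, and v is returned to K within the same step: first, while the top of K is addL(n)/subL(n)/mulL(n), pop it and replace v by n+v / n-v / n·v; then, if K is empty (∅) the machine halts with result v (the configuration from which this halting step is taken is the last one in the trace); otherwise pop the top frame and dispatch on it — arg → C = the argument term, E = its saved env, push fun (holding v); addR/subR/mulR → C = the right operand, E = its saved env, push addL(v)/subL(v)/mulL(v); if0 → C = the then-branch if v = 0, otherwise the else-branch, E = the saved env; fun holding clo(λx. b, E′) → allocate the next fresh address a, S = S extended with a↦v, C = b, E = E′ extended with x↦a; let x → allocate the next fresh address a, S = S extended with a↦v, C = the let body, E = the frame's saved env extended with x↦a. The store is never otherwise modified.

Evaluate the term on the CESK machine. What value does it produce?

[0] [C=(let z = (if0 (if0 5 then 6 else 2) then (-1 * -4) else (let q = -1 in q)) in ((λq. ((λv. -4) -4)) (let w = 5 in -4))) | E=∅ | S=∅ | K=∅]
[1] [C=(if0 (if0 5 then 6 else 2) then (-1 * -4) else (let q = -1 in q)) | E=∅ | S=∅ | K=[let z]]
[2] [C=(if0 5 then 6 else 2) | E=∅ | S=∅ | K=[if0 :: let z]]
[3] [C=5 | E=∅ | S=∅ | K=[if0 :: if0 :: let z]]
[4] [C=2 | E=∅ | S=∅ | K=[if0 :: let z]]
[5] [C=(let q = -1 in q) | E=∅ | S=∅ | K=[let z]]
[6] [C=-1 | E=∅ | S=∅ | K=[let q :: let z]]
[7] [C=q | E={q↦0} | S={0↦-1} | K=[let z]]
[8] [C=((λq. ((λv. -4) -4)) (let w = 5 in -4)) | E={z↦1} | S={0↦-1, 1↦-1} | K=∅]
[9] [C=(λq. ((λv. -4) -4)) | E={z↦1} | S={0↦-1, 1↦-1} | K=[arg]]
[10] [C=(let w = 5 in -4) | E={z↦1} | S={0↦-1, 1↦-1} | K=[fun]]
[11] [C=5 | E={z↦1} | S={0↦-1, 1↦-1} | K=[let w :: fun]]
[12] [C=-4 | E={w↦2, z↦1} | S={0↦-1, 1↦-1, 2↦5} | K=[fun]]
[13] [C=((λv. -4) -4) | E={q↦3, z↦1} | S={0↦-1, 1↦-1, 2↦5, 3↦-4} | K=∅]
[14] [C=(λv. -4) | E={q↦3, z↦1} | S={0↦-1, 1↦-1, 2↦5, 3↦-4} | K=[arg]]
[15] [C=-4 | E={q↦3, z↦1} | S={0↦-1, 1↦-1, 2↦5, 3↦-4} | K=[fun]]
[16] [C=-4 | E={v↦4, q↦3, z↦1} | S={0↦-1, 1↦-1, 2↦5, 3↦-4, 4↦-4} | K=∅]
→ final value -4

Answer: -4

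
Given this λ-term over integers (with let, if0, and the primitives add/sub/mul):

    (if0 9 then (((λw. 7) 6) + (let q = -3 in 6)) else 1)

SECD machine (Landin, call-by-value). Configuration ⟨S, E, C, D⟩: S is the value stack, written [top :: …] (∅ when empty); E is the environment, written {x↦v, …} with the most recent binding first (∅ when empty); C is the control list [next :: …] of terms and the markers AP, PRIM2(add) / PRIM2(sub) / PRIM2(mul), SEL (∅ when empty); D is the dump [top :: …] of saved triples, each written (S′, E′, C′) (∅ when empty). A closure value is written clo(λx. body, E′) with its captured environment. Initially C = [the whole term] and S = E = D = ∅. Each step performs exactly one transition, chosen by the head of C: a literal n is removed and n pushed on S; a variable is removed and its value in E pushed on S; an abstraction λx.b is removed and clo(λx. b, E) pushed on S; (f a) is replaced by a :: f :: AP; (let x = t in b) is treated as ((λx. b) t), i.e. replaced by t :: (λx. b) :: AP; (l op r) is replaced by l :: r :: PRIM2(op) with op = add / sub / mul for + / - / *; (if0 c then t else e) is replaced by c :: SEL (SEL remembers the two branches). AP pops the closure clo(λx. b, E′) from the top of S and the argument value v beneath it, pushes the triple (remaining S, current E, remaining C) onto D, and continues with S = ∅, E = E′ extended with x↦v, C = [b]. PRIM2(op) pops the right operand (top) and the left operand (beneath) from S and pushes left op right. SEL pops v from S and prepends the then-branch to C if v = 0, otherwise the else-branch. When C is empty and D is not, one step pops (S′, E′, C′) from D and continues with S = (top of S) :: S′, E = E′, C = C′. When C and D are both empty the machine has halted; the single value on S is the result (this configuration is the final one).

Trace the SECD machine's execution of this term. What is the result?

Answer: 1

Derivation:
0. [S=∅ | E=∅ | C=[(if0 9 then (((λw. 7) 6) + (let q = -3 in 6)) else 1)] | D=∅]
1. [S=∅ | E=∅ | C=[9 :: SEL] | D=∅]
2. [S=[9] | E=∅ | C=[SEL] | D=∅]
3. [S=∅ | E=∅ | C=[1] | D=∅]
4. [S=[1] | E=∅ | C=∅ | D=∅]
→ final value 1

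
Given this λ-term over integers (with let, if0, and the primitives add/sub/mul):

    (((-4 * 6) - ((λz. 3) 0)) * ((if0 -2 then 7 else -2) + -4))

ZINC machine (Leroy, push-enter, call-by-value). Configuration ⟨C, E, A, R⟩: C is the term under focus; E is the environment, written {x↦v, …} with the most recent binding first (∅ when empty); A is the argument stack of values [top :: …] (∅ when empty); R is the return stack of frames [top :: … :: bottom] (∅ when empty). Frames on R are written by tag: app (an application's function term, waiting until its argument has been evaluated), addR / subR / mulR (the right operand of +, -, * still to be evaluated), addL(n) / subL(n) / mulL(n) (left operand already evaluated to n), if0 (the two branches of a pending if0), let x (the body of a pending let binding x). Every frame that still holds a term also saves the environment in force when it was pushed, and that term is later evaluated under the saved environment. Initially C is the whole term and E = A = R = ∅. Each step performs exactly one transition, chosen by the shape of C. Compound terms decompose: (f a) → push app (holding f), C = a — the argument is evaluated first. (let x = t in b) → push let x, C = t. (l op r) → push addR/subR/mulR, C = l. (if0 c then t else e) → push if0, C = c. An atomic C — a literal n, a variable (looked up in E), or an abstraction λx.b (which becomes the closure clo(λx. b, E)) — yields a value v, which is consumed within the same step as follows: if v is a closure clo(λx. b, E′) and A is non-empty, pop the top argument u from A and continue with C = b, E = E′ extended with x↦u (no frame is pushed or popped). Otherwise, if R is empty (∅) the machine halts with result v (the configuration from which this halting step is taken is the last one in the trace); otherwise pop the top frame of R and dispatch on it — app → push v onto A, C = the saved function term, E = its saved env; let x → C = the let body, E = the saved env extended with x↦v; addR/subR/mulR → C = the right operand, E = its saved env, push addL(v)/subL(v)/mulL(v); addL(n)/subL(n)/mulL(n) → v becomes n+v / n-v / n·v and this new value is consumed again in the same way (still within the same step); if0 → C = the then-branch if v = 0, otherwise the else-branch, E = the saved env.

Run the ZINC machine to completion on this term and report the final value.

[0] [C=(((-4 * 6) - ((λz. 3) 0)) * ((if0 -2 then 7 else -2) + -4)) | E=∅ | A=∅ | R=∅]
[1] [C=((-4 * 6) - ((λz. 3) 0)) | E=∅ | A=∅ | R=[mulR]]
[2] [C=(-4 * 6) | E=∅ | A=∅ | R=[subR :: mulR]]
[3] [C=-4 | E=∅ | A=∅ | R=[mulR :: subR :: mulR]]
[4] [C=6 | E=∅ | A=∅ | R=[mulL(-4) :: subR :: mulR]]
[5] [C=((λz. 3) 0) | E=∅ | A=∅ | R=[subL(-24) :: mulR]]
[6] [C=0 | E=∅ | A=∅ | R=[app :: subL(-24) :: mulR]]
[7] [C=(λz. 3) | E=∅ | A=[0] | R=[subL(-24) :: mulR]]
[8] [C=3 | E={z↦0} | A=∅ | R=[subL(-24) :: mulR]]
[9] [C=((if0 -2 then 7 else -2) + -4) | E=∅ | A=∅ | R=[mulL(-27)]]
[10] [C=(if0 -2 then 7 else -2) | E=∅ | A=∅ | R=[addR :: mulL(-27)]]
[11] [C=-2 | E=∅ | A=∅ | R=[if0 :: addR :: mulL(-27)]]
[12] [C=-2 | E=∅ | A=∅ | R=[addR :: mulL(-27)]]
[13] [C=-4 | E=∅ | A=∅ | R=[addL(-2) :: mulL(-27)]]
→ final value 162

Answer: 162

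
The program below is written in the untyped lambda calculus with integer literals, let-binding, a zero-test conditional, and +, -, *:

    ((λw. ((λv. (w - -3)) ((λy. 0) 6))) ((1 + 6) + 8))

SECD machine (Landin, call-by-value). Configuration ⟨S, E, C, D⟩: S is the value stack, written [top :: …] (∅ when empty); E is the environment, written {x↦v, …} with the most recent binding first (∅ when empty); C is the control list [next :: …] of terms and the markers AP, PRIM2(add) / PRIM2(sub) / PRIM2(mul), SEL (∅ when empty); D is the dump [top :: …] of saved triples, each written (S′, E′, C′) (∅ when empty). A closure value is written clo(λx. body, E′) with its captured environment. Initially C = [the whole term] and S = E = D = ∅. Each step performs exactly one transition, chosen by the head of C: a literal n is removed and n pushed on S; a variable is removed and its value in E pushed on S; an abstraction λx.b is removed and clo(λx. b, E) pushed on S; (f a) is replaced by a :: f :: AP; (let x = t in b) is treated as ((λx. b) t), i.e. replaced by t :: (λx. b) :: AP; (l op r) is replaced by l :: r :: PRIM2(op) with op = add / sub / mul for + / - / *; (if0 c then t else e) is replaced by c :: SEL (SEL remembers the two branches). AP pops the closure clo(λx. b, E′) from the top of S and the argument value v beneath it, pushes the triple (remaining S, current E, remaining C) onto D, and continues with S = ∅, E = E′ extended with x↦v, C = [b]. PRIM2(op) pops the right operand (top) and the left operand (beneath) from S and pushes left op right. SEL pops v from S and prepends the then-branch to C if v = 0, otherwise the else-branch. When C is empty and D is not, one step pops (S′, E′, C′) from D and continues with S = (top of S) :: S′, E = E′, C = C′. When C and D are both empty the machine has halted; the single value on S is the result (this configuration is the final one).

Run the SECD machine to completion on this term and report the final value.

Answer: 18

Derivation:
step 0: [S=∅ | E=∅ | C=[((λw. ((λv. (w - -3)) ((λy. 0) 6))) ((1 + 6) + 8))] | D=∅]
step 1: [S=∅ | E=∅ | C=[((1 + 6) + 8) :: (λw. ((λv. (w - -3)) ((λy. 0) 6))) :: AP] | D=∅]
step 2: [S=∅ | E=∅ | C=[(1 + 6) :: 8 :: PRIM2(add) :: (λw. ((λv. (w - -3)) ((λy. 0) 6))) :: AP] | D=∅]
step 3: [S=∅ | E=∅ | C=[1 :: 6 :: PRIM2(add) :: 8 :: PRIM2(add) :: (λw. ((λv. (w - -3)) ((λy. 0) 6))) :: AP] | D=∅]
step 4: [S=[1] | E=∅ | C=[6 :: PRIM2(add) :: 8 :: PRIM2(add) :: (λw. ((λv. (w - -3)) ((λy. 0) 6))) :: AP] | D=∅]
step 5: [S=[6 :: 1] | E=∅ | C=[PRIM2(add) :: 8 :: PRIM2(add) :: (λw. ((λv. (w - -3)) ((λy. 0) 6))) :: AP] | D=∅]
step 6: [S=[7] | E=∅ | C=[8 :: PRIM2(add) :: (λw. ((λv. (w - -3)) ((λy. 0) 6))) :: AP] | D=∅]
step 7: [S=[8 :: 7] | E=∅ | C=[PRIM2(add) :: (λw. ((λv. (w - -3)) ((λy. 0) 6))) :: AP] | D=∅]
step 8: [S=[15] | E=∅ | C=[(λw. ((λv. (w - -3)) ((λy. 0) 6))) :: AP] | D=∅]
step 9: [S=[clo(λw. ((λv. (w - -3)) ((λy. 0) 6)), ∅) :: 15] | E=∅ | C=[AP] | D=∅]
step 10: [S=∅ | E={w↦15} | C=[((λv. (w - -3)) ((λy. 0) 6))] | D=[(∅, ∅, ∅)]]
step 11: [S=∅ | E={w↦15} | C=[((λy. 0) 6) :: (λv. (w - -3)) :: AP] | D=[(∅, ∅, ∅)]]
step 12: [S=∅ | E={w↦15} | C=[6 :: (λy. 0) :: AP :: (λv. (w - -3)) :: AP] | D=[(∅, ∅, ∅)]]
step 13: [S=[6] | E={w↦15} | C=[(λy. 0) :: AP :: (λv. (w - -3)) :: AP] | D=[(∅, ∅, ∅)]]
step 14: [S=[clo(λy. 0, {w↦15}) :: 6] | E={w↦15} | C=[AP :: (λv. (w - -3)) :: AP] | D=[(∅, ∅, ∅)]]
step 15: [S=∅ | E={y↦6, w↦15} | C=[0] | D=[(∅, {w↦15}, [(λv. (w - -3)) :: AP]) :: (∅, ∅, ∅)]]
step 16: [S=[0] | E={y↦6, w↦15} | C=∅ | D=[(∅, {w↦15}, [(λv. (w - -3)) :: AP]) :: (∅, ∅, ∅)]]
step 17: [S=[0] | E={w↦15} | C=[(λv. (w - -3)) :: AP] | D=[(∅, ∅, ∅)]]
step 18: [S=[clo(λv. (w - -3), {w↦15}) :: 0] | E={w↦15} | C=[AP] | D=[(∅, ∅, ∅)]]
step 19: [S=∅ | E={v↦0, w↦15} | C=[(w - -3)] | D=[(∅, {w↦15}, ∅) :: (∅, ∅, ∅)]]
step 20: [S=∅ | E={v↦0, w↦15} | C=[w :: -3 :: PRIM2(sub)] | D=[(∅, {w↦15}, ∅) :: (∅, ∅, ∅)]]
step 21: [S=[15] | E={v↦0, w↦15} | C=[-3 :: PRIM2(sub)] | D=[(∅, {w↦15}, ∅) :: (∅, ∅, ∅)]]
step 22: [S=[-3 :: 15] | E={v↦0, w↦15} | C=[PRIM2(sub)] | D=[(∅, {w↦15}, ∅) :: (∅, ∅, ∅)]]
step 23: [S=[18] | E={v↦0, w↦15} | C=∅ | D=[(∅, {w↦15}, ∅) :: (∅, ∅, ∅)]]
step 24: [S=[18] | E={w↦15} | C=∅ | D=[(∅, ∅, ∅)]]
step 25: [S=[18] | E=∅ | C=∅ | D=∅]
→ final value 18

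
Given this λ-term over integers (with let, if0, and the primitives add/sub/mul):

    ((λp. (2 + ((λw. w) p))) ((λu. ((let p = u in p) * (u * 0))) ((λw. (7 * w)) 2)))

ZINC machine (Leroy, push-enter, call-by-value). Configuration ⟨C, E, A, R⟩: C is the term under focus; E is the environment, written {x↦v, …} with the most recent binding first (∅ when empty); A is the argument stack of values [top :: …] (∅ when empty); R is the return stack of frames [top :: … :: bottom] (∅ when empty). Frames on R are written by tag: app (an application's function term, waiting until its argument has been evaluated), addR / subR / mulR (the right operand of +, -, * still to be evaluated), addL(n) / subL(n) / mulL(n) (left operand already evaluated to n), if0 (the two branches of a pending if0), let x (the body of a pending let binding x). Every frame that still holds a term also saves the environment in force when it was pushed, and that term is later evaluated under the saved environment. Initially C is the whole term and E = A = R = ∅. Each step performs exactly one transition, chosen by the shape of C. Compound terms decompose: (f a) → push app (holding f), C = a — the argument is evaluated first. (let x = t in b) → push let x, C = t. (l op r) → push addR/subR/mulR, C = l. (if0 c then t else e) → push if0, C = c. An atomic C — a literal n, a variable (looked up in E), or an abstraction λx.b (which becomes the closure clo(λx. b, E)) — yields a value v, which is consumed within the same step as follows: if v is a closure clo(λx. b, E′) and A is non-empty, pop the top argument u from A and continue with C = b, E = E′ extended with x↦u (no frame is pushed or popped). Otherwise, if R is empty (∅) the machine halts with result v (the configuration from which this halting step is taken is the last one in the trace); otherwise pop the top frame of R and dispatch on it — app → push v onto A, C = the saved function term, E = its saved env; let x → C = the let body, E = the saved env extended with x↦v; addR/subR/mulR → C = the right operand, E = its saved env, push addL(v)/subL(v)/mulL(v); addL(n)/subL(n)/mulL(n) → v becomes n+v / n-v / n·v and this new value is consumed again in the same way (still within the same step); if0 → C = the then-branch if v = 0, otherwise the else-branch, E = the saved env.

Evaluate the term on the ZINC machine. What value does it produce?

[0] <C=((λp. (2 + ((λw. w) p))) ((λu. ((let p = u in p) * (u * 0))) ((λw. (7 * w)) 2))), E=∅, A=∅, R=∅>
[1] <C=((λu. ((let p = u in p) * (u * 0))) ((λw. (7 * w)) 2)), E=∅, A=∅, R=[app]>
[2] <C=((λw. (7 * w)) 2), E=∅, A=∅, R=[app :: app]>
[3] <C=2, E=∅, A=∅, R=[app :: app :: app]>
[4] <C=(λw. (7 * w)), E=∅, A=[2], R=[app :: app]>
[5] <C=(7 * w), E={w↦2}, A=∅, R=[app :: app]>
[6] <C=7, E={w↦2}, A=∅, R=[mulR :: app :: app]>
[7] <C=w, E={w↦2}, A=∅, R=[mulL(7) :: app :: app]>
[8] <C=(λu. ((let p = u in p) * (u * 0))), E=∅, A=[14], R=[app]>
[9] <C=((let p = u in p) * (u * 0)), E={u↦14}, A=∅, R=[app]>
[10] <C=(let p = u in p), E={u↦14}, A=∅, R=[mulR :: app]>
[11] <C=u, E={u↦14}, A=∅, R=[let p :: mulR :: app]>
[12] <C=p, E={p↦14, u↦14}, A=∅, R=[mulR :: app]>
[13] <C=(u * 0), E={u↦14}, A=∅, R=[mulL(14) :: app]>
[14] <C=u, E={u↦14}, A=∅, R=[mulR :: mulL(14) :: app]>
[15] <C=0, E={u↦14}, A=∅, R=[mulL(14) :: mulL(14) :: app]>
[16] <C=(λp. (2 + ((λw. w) p))), E=∅, A=[0], R=∅>
[17] <C=(2 + ((λw. w) p)), E={p↦0}, A=∅, R=∅>
[18] <C=2, E={p↦0}, A=∅, R=[addR]>
[19] <C=((λw. w) p), E={p↦0}, A=∅, R=[addL(2)]>
[20] <C=p, E={p↦0}, A=∅, R=[app :: addL(2)]>
[21] <C=(λw. w), E={p↦0}, A=[0], R=[addL(2)]>
[22] <C=w, E={w↦0, p↦0}, A=∅, R=[addL(2)]>
→ final value 2

Answer: 2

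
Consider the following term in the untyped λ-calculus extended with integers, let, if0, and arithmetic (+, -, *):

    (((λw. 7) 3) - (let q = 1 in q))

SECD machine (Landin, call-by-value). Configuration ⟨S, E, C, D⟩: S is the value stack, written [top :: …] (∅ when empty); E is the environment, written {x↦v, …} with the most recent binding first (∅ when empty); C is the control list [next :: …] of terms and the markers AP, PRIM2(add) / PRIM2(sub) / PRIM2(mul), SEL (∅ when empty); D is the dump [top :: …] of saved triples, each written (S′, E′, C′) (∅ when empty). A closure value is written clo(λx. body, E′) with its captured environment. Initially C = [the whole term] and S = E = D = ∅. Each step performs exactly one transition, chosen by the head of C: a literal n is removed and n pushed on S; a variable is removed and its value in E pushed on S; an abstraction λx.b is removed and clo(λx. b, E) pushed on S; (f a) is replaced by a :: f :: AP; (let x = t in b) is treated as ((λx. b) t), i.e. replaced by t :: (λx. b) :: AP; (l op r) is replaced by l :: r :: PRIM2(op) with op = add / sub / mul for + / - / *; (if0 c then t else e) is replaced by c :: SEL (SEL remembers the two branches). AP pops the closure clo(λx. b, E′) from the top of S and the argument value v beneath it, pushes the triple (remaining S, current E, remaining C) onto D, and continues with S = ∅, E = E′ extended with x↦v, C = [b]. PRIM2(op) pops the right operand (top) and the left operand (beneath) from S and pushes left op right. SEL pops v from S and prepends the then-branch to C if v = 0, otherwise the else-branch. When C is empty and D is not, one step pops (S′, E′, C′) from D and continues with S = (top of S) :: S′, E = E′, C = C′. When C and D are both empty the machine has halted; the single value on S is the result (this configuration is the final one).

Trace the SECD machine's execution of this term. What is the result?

0. <S=∅, E=∅, C=[(((λw. 7) 3) - (let q = 1 in q))], D=∅>
1. <S=∅, E=∅, C=[((λw. 7) 3) :: (let q = 1 in q) :: PRIM2(sub)], D=∅>
2. <S=∅, E=∅, C=[3 :: (λw. 7) :: AP :: (let q = 1 in q) :: PRIM2(sub)], D=∅>
3. <S=[3], E=∅, C=[(λw. 7) :: AP :: (let q = 1 in q) :: PRIM2(sub)], D=∅>
4. <S=[clo(λw. 7, ∅) :: 3], E=∅, C=[AP :: (let q = 1 in q) :: PRIM2(sub)], D=∅>
5. <S=∅, E={w↦3}, C=[7], D=[(∅, ∅, [(let q = 1 in q) :: PRIM2(sub)])]>
6. <S=[7], E={w↦3}, C=∅, D=[(∅, ∅, [(let q = 1 in q) :: PRIM2(sub)])]>
7. <S=[7], E=∅, C=[(let q = 1 in q) :: PRIM2(sub)], D=∅>
8. <S=[7], E=∅, C=[1 :: (λq. q) :: AP :: PRIM2(sub)], D=∅>
9. <S=[1 :: 7], E=∅, C=[(λq. q) :: AP :: PRIM2(sub)], D=∅>
10. <S=[clo(λq. q, ∅) :: 1 :: 7], E=∅, C=[AP :: PRIM2(sub)], D=∅>
11. <S=∅, E={q↦1}, C=[q], D=[([7], ∅, [PRIM2(sub)])]>
12. <S=[1], E={q↦1}, C=∅, D=[([7], ∅, [PRIM2(sub)])]>
13. <S=[1 :: 7], E=∅, C=[PRIM2(sub)], D=∅>
14. <S=[6], E=∅, C=∅, D=∅>
→ final value 6

Answer: 6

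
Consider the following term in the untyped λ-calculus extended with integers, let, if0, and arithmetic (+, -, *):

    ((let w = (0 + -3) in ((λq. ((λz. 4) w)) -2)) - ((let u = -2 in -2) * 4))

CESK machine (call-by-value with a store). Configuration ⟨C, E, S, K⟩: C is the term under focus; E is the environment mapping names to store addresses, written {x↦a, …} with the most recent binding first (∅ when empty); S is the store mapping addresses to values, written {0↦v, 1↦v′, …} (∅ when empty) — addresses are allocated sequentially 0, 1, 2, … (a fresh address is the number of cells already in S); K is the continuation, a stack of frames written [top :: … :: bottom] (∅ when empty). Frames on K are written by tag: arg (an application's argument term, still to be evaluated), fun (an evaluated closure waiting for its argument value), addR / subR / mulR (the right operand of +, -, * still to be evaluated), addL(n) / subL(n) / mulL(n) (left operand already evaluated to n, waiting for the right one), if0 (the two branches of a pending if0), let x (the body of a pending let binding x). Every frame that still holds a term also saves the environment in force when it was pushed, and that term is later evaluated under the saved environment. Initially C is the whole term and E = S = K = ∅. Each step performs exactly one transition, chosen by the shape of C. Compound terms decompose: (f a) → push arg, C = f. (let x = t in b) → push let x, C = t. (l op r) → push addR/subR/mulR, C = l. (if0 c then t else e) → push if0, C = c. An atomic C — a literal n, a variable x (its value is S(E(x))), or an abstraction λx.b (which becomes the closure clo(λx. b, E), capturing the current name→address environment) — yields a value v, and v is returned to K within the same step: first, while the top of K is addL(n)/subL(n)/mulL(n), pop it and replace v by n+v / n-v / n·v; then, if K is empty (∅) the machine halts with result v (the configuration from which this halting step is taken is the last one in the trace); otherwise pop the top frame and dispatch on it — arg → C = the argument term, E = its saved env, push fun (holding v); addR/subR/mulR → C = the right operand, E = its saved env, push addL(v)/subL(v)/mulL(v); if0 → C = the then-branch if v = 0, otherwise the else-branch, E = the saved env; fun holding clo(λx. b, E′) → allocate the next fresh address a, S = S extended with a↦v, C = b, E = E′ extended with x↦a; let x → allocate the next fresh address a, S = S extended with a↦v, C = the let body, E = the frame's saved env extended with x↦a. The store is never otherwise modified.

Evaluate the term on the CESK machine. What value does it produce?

Answer: 12

Machine steps:
0. ⟨C=((let w = (0 + -3) in ((λq. ((λz. 4) w)) -2)) - ((let u = -2 in -2) * 4)); E=∅; S=∅; K=∅⟩
1. ⟨C=(let w = (0 + -3) in ((λq. ((λz. 4) w)) -2)); E=∅; S=∅; K=[subR]⟩
2. ⟨C=(0 + -3); E=∅; S=∅; K=[let w :: subR]⟩
3. ⟨C=0; E=∅; S=∅; K=[addR :: let w :: subR]⟩
4. ⟨C=-3; E=∅; S=∅; K=[addL(0) :: let w :: subR]⟩
5. ⟨C=((λq. ((λz. 4) w)) -2); E={w↦0}; S={0↦-3}; K=[subR]⟩
6. ⟨C=(λq. ((λz. 4) w)); E={w↦0}; S={0↦-3}; K=[arg :: subR]⟩
7. ⟨C=-2; E={w↦0}; S={0↦-3}; K=[fun :: subR]⟩
8. ⟨C=((λz. 4) w); E={q↦1, w↦0}; S={0↦-3, 1↦-2}; K=[subR]⟩
9. ⟨C=(λz. 4); E={q↦1, w↦0}; S={0↦-3, 1↦-2}; K=[arg :: subR]⟩
10. ⟨C=w; E={q↦1, w↦0}; S={0↦-3, 1↦-2}; K=[fun :: subR]⟩
11. ⟨C=4; E={z↦2, q↦1, w↦0}; S={0↦-3, 1↦-2, 2↦-3}; K=[subR]⟩
12. ⟨C=((let u = -2 in -2) * 4); E=∅; S={0↦-3, 1↦-2, 2↦-3}; K=[subL(4)]⟩
13. ⟨C=(let u = -2 in -2); E=∅; S={0↦-3, 1↦-2, 2↦-3}; K=[mulR :: subL(4)]⟩
14. ⟨C=-2; E=∅; S={0↦-3, 1↦-2, 2↦-3}; K=[let u :: mulR :: subL(4)]⟩
15. ⟨C=-2; E={u↦3}; S={0↦-3, 1↦-2, 2↦-3, 3↦-2}; K=[mulR :: subL(4)]⟩
16. ⟨C=4; E=∅; S={0↦-3, 1↦-2, 2↦-3, 3↦-2}; K=[mulL(-2) :: subL(4)]⟩
→ final value 12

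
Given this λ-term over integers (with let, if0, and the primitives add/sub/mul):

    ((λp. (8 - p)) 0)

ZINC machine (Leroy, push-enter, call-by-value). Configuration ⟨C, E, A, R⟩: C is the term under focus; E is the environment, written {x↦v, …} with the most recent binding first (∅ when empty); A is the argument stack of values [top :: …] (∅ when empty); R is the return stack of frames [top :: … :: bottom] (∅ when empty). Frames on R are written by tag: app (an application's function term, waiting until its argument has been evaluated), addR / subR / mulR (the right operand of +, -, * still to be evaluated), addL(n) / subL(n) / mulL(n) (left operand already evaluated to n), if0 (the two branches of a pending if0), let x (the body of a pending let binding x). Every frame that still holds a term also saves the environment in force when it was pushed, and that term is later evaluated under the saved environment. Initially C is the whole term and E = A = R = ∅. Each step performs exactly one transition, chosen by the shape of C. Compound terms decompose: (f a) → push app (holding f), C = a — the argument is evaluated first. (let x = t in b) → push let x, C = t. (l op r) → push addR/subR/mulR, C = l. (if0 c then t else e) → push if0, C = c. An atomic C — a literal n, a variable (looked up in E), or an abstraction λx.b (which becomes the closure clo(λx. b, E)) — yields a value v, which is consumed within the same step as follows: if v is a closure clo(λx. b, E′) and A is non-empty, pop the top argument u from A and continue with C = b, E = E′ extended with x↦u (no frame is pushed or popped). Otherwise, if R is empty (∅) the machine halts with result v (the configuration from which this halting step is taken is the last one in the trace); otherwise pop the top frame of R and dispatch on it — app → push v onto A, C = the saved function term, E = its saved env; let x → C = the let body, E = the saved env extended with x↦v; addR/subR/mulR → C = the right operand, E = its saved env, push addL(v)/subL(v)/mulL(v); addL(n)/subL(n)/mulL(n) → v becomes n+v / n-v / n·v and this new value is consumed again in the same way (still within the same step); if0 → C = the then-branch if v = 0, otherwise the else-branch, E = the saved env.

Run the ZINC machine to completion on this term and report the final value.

t=0: [C=((λp. (8 - p)) 0) | E=∅ | A=∅ | R=∅]
t=1: [C=0 | E=∅ | A=∅ | R=[app]]
t=2: [C=(λp. (8 - p)) | E=∅ | A=[0] | R=∅]
t=3: [C=(8 - p) | E={p↦0} | A=∅ | R=∅]
t=4: [C=8 | E={p↦0} | A=∅ | R=[subR]]
t=5: [C=p | E={p↦0} | A=∅ | R=[subL(8)]]
→ final value 8

Answer: 8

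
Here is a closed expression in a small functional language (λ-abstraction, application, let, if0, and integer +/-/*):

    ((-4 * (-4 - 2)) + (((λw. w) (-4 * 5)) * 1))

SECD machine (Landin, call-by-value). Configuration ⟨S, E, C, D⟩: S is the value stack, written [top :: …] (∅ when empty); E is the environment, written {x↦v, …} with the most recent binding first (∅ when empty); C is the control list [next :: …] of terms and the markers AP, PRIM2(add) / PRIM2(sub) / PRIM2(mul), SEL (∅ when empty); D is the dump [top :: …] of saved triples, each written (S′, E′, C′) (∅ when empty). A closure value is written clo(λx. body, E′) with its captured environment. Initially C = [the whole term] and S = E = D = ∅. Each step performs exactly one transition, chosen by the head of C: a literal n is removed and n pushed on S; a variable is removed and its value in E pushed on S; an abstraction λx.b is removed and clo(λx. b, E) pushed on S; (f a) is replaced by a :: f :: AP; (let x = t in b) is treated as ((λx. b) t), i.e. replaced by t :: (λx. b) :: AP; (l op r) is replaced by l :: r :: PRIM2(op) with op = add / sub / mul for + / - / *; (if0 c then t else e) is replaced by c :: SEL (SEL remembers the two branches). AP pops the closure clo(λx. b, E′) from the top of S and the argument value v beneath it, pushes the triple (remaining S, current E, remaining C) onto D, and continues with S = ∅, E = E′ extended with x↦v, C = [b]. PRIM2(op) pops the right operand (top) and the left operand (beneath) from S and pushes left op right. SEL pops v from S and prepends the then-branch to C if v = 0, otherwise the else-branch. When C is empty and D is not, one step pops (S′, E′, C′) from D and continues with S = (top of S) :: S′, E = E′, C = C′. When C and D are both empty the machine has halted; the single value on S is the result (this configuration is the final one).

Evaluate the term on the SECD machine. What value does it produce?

Answer: 4

Execution trace:
[0] <S=∅, E=∅, C=[((-4 * (-4 - 2)) + (((λw. w) (-4 * 5)) * 1))], D=∅>
[1] <S=∅, E=∅, C=[(-4 * (-4 - 2)) :: (((λw. w) (-4 * 5)) * 1) :: PRIM2(add)], D=∅>
[2] <S=∅, E=∅, C=[-4 :: (-4 - 2) :: PRIM2(mul) :: (((λw. w) (-4 * 5)) * 1) :: PRIM2(add)], D=∅>
[3] <S=[-4], E=∅, C=[(-4 - 2) :: PRIM2(mul) :: (((λw. w) (-4 * 5)) * 1) :: PRIM2(add)], D=∅>
[4] <S=[-4], E=∅, C=[-4 :: 2 :: PRIM2(sub) :: PRIM2(mul) :: (((λw. w) (-4 * 5)) * 1) :: PRIM2(add)], D=∅>
[5] <S=[-4 :: -4], E=∅, C=[2 :: PRIM2(sub) :: PRIM2(mul) :: (((λw. w) (-4 * 5)) * 1) :: PRIM2(add)], D=∅>
[6] <S=[2 :: -4 :: -4], E=∅, C=[PRIM2(sub) :: PRIM2(mul) :: (((λw. w) (-4 * 5)) * 1) :: PRIM2(add)], D=∅>
[7] <S=[-6 :: -4], E=∅, C=[PRIM2(mul) :: (((λw. w) (-4 * 5)) * 1) :: PRIM2(add)], D=∅>
[8] <S=[24], E=∅, C=[(((λw. w) (-4 * 5)) * 1) :: PRIM2(add)], D=∅>
[9] <S=[24], E=∅, C=[((λw. w) (-4 * 5)) :: 1 :: PRIM2(mul) :: PRIM2(add)], D=∅>
[10] <S=[24], E=∅, C=[(-4 * 5) :: (λw. w) :: AP :: 1 :: PRIM2(mul) :: PRIM2(add)], D=∅>
[11] <S=[24], E=∅, C=[-4 :: 5 :: PRIM2(mul) :: (λw. w) :: AP :: 1 :: PRIM2(mul) :: PRIM2(add)], D=∅>
[12] <S=[-4 :: 24], E=∅, C=[5 :: PRIM2(mul) :: (λw. w) :: AP :: 1 :: PRIM2(mul) :: PRIM2(add)], D=∅>
[13] <S=[5 :: -4 :: 24], E=∅, C=[PRIM2(mul) :: (λw. w) :: AP :: 1 :: PRIM2(mul) :: PRIM2(add)], D=∅>
[14] <S=[-20 :: 24], E=∅, C=[(λw. w) :: AP :: 1 :: PRIM2(mul) :: PRIM2(add)], D=∅>
[15] <S=[clo(λw. w, ∅) :: -20 :: 24], E=∅, C=[AP :: 1 :: PRIM2(mul) :: PRIM2(add)], D=∅>
[16] <S=∅, E={w↦-20}, C=[w], D=[([24], ∅, [1 :: PRIM2(mul) :: PRIM2(add)])]>
[17] <S=[-20], E={w↦-20}, C=∅, D=[([24], ∅, [1 :: PRIM2(mul) :: PRIM2(add)])]>
[18] <S=[-20 :: 24], E=∅, C=[1 :: PRIM2(mul) :: PRIM2(add)], D=∅>
[19] <S=[1 :: -20 :: 24], E=∅, C=[PRIM2(mul) :: PRIM2(add)], D=∅>
[20] <S=[-20 :: 24], E=∅, C=[PRIM2(add)], D=∅>
[21] <S=[4], E=∅, C=∅, D=∅>
→ final value 4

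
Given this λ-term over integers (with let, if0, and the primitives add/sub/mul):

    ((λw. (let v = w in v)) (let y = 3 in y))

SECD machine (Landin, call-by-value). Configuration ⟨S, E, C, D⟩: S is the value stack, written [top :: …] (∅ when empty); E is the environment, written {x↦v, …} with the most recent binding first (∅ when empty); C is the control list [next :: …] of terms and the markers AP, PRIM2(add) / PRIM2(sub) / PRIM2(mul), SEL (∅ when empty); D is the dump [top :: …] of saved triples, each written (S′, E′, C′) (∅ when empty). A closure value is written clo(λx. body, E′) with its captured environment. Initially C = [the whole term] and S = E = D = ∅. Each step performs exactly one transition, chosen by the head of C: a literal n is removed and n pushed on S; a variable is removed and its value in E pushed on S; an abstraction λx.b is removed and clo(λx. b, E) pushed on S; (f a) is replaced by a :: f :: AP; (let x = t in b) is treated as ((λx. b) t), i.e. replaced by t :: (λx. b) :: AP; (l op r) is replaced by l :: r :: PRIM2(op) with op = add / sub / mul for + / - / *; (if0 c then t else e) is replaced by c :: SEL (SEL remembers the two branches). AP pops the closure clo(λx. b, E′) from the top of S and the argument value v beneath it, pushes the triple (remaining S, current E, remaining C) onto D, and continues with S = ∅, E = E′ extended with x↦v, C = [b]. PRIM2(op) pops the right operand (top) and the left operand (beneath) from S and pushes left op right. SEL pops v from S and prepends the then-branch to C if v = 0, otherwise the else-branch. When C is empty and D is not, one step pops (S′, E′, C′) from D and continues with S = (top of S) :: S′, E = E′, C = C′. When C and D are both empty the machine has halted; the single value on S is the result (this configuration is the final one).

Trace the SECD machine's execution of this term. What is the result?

t=0: [S=∅ | E=∅ | C=[((λw. (let v = w in v)) (let y = 3 in y))] | D=∅]
t=1: [S=∅ | E=∅ | C=[(let y = 3 in y) :: (λw. (let v = w in v)) :: AP] | D=∅]
t=2: [S=∅ | E=∅ | C=[3 :: (λy. y) :: AP :: (λw. (let v = w in v)) :: AP] | D=∅]
t=3: [S=[3] | E=∅ | C=[(λy. y) :: AP :: (λw. (let v = w in v)) :: AP] | D=∅]
t=4: [S=[clo(λy. y, ∅) :: 3] | E=∅ | C=[AP :: (λw. (let v = w in v)) :: AP] | D=∅]
t=5: [S=∅ | E={y↦3} | C=[y] | D=[(∅, ∅, [(λw. (let v = w in v)) :: AP])]]
t=6: [S=[3] | E={y↦3} | C=∅ | D=[(∅, ∅, [(λw. (let v = w in v)) :: AP])]]
t=7: [S=[3] | E=∅ | C=[(λw. (let v = w in v)) :: AP] | D=∅]
t=8: [S=[clo(λw. (let v = w in v), ∅) :: 3] | E=∅ | C=[AP] | D=∅]
t=9: [S=∅ | E={w↦3} | C=[(let v = w in v)] | D=[(∅, ∅, ∅)]]
t=10: [S=∅ | E={w↦3} | C=[w :: (λv. v) :: AP] | D=[(∅, ∅, ∅)]]
t=11: [S=[3] | E={w↦3} | C=[(λv. v) :: AP] | D=[(∅, ∅, ∅)]]
t=12: [S=[clo(λv. v, {w↦3}) :: 3] | E={w↦3} | C=[AP] | D=[(∅, ∅, ∅)]]
t=13: [S=∅ | E={v↦3, w↦3} | C=[v] | D=[(∅, {w↦3}, ∅) :: (∅, ∅, ∅)]]
t=14: [S=[3] | E={v↦3, w↦3} | C=∅ | D=[(∅, {w↦3}, ∅) :: (∅, ∅, ∅)]]
t=15: [S=[3] | E={w↦3} | C=∅ | D=[(∅, ∅, ∅)]]
t=16: [S=[3] | E=∅ | C=∅ | D=∅]
→ final value 3

Answer: 3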